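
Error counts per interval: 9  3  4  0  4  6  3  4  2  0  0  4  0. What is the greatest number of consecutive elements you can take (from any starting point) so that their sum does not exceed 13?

7

→ 9: sum 9, len 1
→ 3: sum 12, len 2
→ 4 (dropped 9): sum 7, len 2
→ 0: sum 7, len 3
→ 4: sum 11, len 4
→ 6 (dropped 3, 4): sum 10, len 3
→ 3: sum 13, len 4
→ 4 (dropped 0, 4): sum 13, len 3
→ 2 (dropped 6): sum 9, len 3
→ 0: sum 9, len 4
→ 0: sum 9, len 5
→ 4: sum 13, len 6
→ 0: sum 13, len 7
Longest length seen: 7.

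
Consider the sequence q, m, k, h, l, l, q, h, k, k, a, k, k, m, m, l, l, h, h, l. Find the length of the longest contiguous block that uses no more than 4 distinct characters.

[q] 1 distinct, len 1
[q, m] 2 distinct, len 2
[q, m, k] 3 distinct, len 3
[q, m, k, h] 4 distinct, len 4
[m, k, h, l] 4 distinct, len 4
[m, k, h, l, l] 4 distinct, len 5
[k, h, l, l, q] 4 distinct, len 5
[k, h, l, l, q, h] 4 distinct, len 6
[k, h, l, l, q, h, k] 4 distinct, len 7
[k, h, l, l, q, h, k, k] 4 distinct, len 8
[q, h, k, k, a] 4 distinct, len 5
[q, h, k, k, a, k] 4 distinct, len 6
[q, h, k, k, a, k, k] 4 distinct, len 7
[h, k, k, a, k, k, m] 4 distinct, len 7
[h, k, k, a, k, k, m, m] 4 distinct, len 8
[k, k, a, k, k, m, m, l] 4 distinct, len 8
[k, k, a, k, k, m, m, l, l] 4 distinct, len 9
[k, k, m, m, l, l, h] 4 distinct, len 7
[k, k, m, m, l, l, h, h] 4 distinct, len 8
[k, k, m, m, l, l, h, h, l] 4 distinct, len 9
Longest length with ≤4 distinct: 9.

9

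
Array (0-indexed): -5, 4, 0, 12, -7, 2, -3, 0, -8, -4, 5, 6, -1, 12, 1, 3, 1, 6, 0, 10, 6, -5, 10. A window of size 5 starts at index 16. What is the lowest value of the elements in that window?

Elements at indices 16..20: 1, 6, 0, 10, 6
min(1, 6, 0, 10, 6) = 0

0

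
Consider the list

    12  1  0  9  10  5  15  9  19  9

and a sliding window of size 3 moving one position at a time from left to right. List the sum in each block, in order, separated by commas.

13, 10, 19, 24, 30, 29, 43, 37

12 1 0 → sum 13
1 0 9 → sum 10
0 9 10 → sum 19
9 10 5 → sum 24
10 5 15 → sum 30
5 15 9 → sum 29
15 9 19 → sum 43
9 19 9 → sum 37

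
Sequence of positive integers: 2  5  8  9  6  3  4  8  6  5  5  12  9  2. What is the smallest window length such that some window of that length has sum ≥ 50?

add 2: running sum 2 < 50
add 5: running sum 7 < 50
add 8: running sum 15 < 50
add 9: running sum 24 < 50
add 6: running sum 30 < 50
add 3: running sum 33 < 50
add 4: running sum 37 < 50
add 8: running sum 45 < 50
add 6: shortest ending here [2, 5, 8, 9, 6, 3, 4, 8, 6] sum 51, len 9
add 5: shortest ending here [5, 8, 9, 6, 3, 4, 8, 6, 5] sum 54, len 9
add 5: shortest ending here [8, 9, 6, 3, 4, 8, 6, 5, 5] sum 54, len 9
add 12: shortest ending here [9, 6, 3, 4, 8, 6, 5, 5, 12] sum 58, len 9
add 9: shortest ending here [3, 4, 8, 6, 5, 5, 12, 9] sum 52, len 8
add 2: shortest ending here [4, 8, 6, 5, 5, 12, 9, 2] sum 51, len 8
Shortest qualifying length: 8.

8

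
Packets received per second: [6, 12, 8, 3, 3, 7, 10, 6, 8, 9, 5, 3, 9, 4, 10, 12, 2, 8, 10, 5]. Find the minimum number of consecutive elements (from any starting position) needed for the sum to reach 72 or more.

10

add 6: running sum 6 < 72
add 12: running sum 18 < 72
add 8: running sum 26 < 72
add 3: running sum 29 < 72
add 3: running sum 32 < 72
add 7: running sum 39 < 72
add 10: running sum 49 < 72
add 6: running sum 55 < 72
add 8: running sum 63 < 72
end 9: [6, 12, 8, 3, 3, 7, 10, 6, 8, 9] sum 72, len 10
end 10: [6, 12, 8, 3, 3, 7, 10, 6, 8, 9, 5] sum 77, len 11
end 11: [12, 8, 3, 3, 7, 10, 6, 8, 9, 5, 3] sum 74, len 11
end 12: [12, 8, 3, 3, 7, 10, 6, 8, 9, 5, 3, 9] sum 83, len 12
end 13: [8, 3, 3, 7, 10, 6, 8, 9, 5, 3, 9, 4] sum 75, len 12
end 14: [3, 7, 10, 6, 8, 9, 5, 3, 9, 4, 10] sum 74, len 11
end 15: [10, 6, 8, 9, 5, 3, 9, 4, 10, 12] sum 76, len 10
end 16: [10, 6, 8, 9, 5, 3, 9, 4, 10, 12, 2] sum 78, len 11
end 17: [6, 8, 9, 5, 3, 9, 4, 10, 12, 2, 8] sum 76, len 11
end 18: [9, 5, 3, 9, 4, 10, 12, 2, 8, 10] sum 72, len 10
end 19: [9, 5, 3, 9, 4, 10, 12, 2, 8, 10, 5] sum 77, len 11
Shortest qualifying length: 10.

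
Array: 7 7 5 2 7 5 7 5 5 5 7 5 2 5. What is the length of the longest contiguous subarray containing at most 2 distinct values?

Extend right; when distinct count exceeds 2, shrink from the left:
[7] 1 distinct, len 1
[7, 7] 1 distinct, len 2
[7, 7, 5] 2 distinct, len 3
[5, 2] 2 distinct, len 2
[2, 7] 2 distinct, len 2
[7, 5] 2 distinct, len 2
[7, 5, 7] 2 distinct, len 3
[7, 5, 7, 5] 2 distinct, len 4
[7, 5, 7, 5, 5] 2 distinct, len 5
[7, 5, 7, 5, 5, 5] 2 distinct, len 6
[7, 5, 7, 5, 5, 5, 7] 2 distinct, len 7
[7, 5, 7, 5, 5, 5, 7, 5] 2 distinct, len 8
[5, 2] 2 distinct, len 2
[5, 2, 5] 2 distinct, len 3
Longest length with ≤2 distinct: 8.

8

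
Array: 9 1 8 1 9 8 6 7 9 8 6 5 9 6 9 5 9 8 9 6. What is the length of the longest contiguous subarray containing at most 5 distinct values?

16

add 9: window [9] (1 distinct), len 1
add 1: window [9, 1] (2 distinct), len 2
add 8: window [9, 1, 8] (3 distinct), len 3
add 1: window [9, 1, 8, 1] (3 distinct), len 4
add 9: window [9, 1, 8, 1, 9] (3 distinct), len 5
add 8: window [9, 1, 8, 1, 9, 8] (3 distinct), len 6
add 6: window [9, 1, 8, 1, 9, 8, 6] (4 distinct), len 7
add 7: window [9, 1, 8, 1, 9, 8, 6, 7] (5 distinct), len 8
add 9: window [9, 1, 8, 1, 9, 8, 6, 7, 9] (5 distinct), len 9
add 8: window [9, 1, 8, 1, 9, 8, 6, 7, 9, 8] (5 distinct), len 10
add 6: window [9, 1, 8, 1, 9, 8, 6, 7, 9, 8, 6] (5 distinct), len 11
add 5: window [9, 8, 6, 7, 9, 8, 6, 5] (5 distinct), len 8
add 9: window [9, 8, 6, 7, 9, 8, 6, 5, 9] (5 distinct), len 9
add 6: window [9, 8, 6, 7, 9, 8, 6, 5, 9, 6] (5 distinct), len 10
add 9: window [9, 8, 6, 7, 9, 8, 6, 5, 9, 6, 9] (5 distinct), len 11
add 5: window [9, 8, 6, 7, 9, 8, 6, 5, 9, 6, 9, 5] (5 distinct), len 12
add 9: window [9, 8, 6, 7, 9, 8, 6, 5, 9, 6, 9, 5, 9] (5 distinct), len 13
add 8: window [9, 8, 6, 7, 9, 8, 6, 5, 9, 6, 9, 5, 9, 8] (5 distinct), len 14
add 9: window [9, 8, 6, 7, 9, 8, 6, 5, 9, 6, 9, 5, 9, 8, 9] (5 distinct), len 15
add 6: window [9, 8, 6, 7, 9, 8, 6, 5, 9, 6, 9, 5, 9, 8, 9, 6] (5 distinct), len 16
Longest length with ≤5 distinct: 16.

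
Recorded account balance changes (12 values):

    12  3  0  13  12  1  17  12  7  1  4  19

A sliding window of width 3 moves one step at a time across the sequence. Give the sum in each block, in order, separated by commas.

Sliding a size-3 window across the 12 values:
12 3 0 → sum 15
3 0 13 → sum 16
0 13 12 → sum 25
13 12 1 → sum 26
12 1 17 → sum 30
1 17 12 → sum 30
17 12 7 → sum 36
12 7 1 → sum 20
7 1 4 → sum 12
1 4 19 → sum 24

15, 16, 25, 26, 30, 30, 36, 20, 12, 24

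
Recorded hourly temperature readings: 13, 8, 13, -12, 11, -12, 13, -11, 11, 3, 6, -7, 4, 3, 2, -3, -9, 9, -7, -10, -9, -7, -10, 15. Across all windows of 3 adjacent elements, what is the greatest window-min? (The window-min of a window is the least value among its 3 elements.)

8

13 8 13 → min 8
8 13 -12 → min -12
13 -12 11 → min -12
-12 11 -12 → min -12
11 -12 13 → min -12
-12 13 -11 → min -12
13 -11 11 → min -11
-11 11 3 → min -11
11 3 6 → min 3
3 6 -7 → min -7
6 -7 4 → min -7
-7 4 3 → min -7
4 3 2 → min 2
3 2 -3 → min -3
2 -3 -9 → min -9
-3 -9 9 → min -9
-9 9 -7 → min -9
9 -7 -10 → min -10
-7 -10 -9 → min -10
-10 -9 -7 → min -10
-9 -7 -10 → min -10
-7 -10 15 → min -10
Greatest of these is 8.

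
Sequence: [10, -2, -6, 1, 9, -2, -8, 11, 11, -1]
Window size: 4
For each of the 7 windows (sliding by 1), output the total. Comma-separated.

3, 2, 2, 0, 10, 12, 13

Sliding a size-4 window across the 10 values:
10 -2 -6 1 → sum 3
-2 -6 1 9 → sum 2
-6 1 9 -2 → sum 2
1 9 -2 -8 → sum 0
9 -2 -8 11 → sum 10
-2 -8 11 11 → sum 12
-8 11 11 -1 → sum 13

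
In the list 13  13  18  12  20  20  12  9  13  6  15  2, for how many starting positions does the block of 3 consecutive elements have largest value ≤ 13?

[13, 13, 18] → max 18
[13, 18, 12] → max 18
[18, 12, 20] → max 20
[12, 20, 20] → max 20
[20, 20, 12] → max 20
[20, 12, 9] → max 20
[12, 9, 13] → max 13  ≤ 13 ✓
[9, 13, 6] → max 13  ≤ 13 ✓
[13, 6, 15] → max 15
[6, 15, 2] → max 15
2 windows satisfy the condition.

2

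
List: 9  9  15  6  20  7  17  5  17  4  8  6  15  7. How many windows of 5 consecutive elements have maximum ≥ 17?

9

9 9 15 6 20 → max 20  ≥ 17 ✓
9 15 6 20 7 → max 20  ≥ 17 ✓
15 6 20 7 17 → max 20  ≥ 17 ✓
6 20 7 17 5 → max 20  ≥ 17 ✓
20 7 17 5 17 → max 20  ≥ 17 ✓
7 17 5 17 4 → max 17  ≥ 17 ✓
17 5 17 4 8 → max 17  ≥ 17 ✓
5 17 4 8 6 → max 17  ≥ 17 ✓
17 4 8 6 15 → max 17  ≥ 17 ✓
4 8 6 15 7 → max 15
9 windows satisfy the condition.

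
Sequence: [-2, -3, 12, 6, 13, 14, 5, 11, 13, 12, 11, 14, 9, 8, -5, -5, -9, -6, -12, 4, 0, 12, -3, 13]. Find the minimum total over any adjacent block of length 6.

[-2, -3, 12, 6, 13, 14] → sum 40
[-3, 12, 6, 13, 14, 5] → sum 47
[12, 6, 13, 14, 5, 11] → sum 61
[6, 13, 14, 5, 11, 13] → sum 62
[13, 14, 5, 11, 13, 12] → sum 68
[14, 5, 11, 13, 12, 11] → sum 66
[5, 11, 13, 12, 11, 14] → sum 66
[11, 13, 12, 11, 14, 9] → sum 70
[13, 12, 11, 14, 9, 8] → sum 67
[12, 11, 14, 9, 8, -5] → sum 49
[11, 14, 9, 8, -5, -5] → sum 32
[14, 9, 8, -5, -5, -9] → sum 12
[9, 8, -5, -5, -9, -6] → sum -8
[8, -5, -5, -9, -6, -12] → sum -29
[-5, -5, -9, -6, -12, 4] → sum -33
[-5, -9, -6, -12, 4, 0] → sum -28
[-9, -6, -12, 4, 0, 12] → sum -11
[-6, -12, 4, 0, 12, -3] → sum -5
[-12, 4, 0, 12, -3, 13] → sum 14
Minimum of these is -33.

-33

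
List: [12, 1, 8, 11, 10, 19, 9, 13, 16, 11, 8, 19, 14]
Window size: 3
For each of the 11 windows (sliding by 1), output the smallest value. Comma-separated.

1, 1, 8, 10, 9, 9, 9, 11, 8, 8, 8

12 1 8 → min 1
1 8 11 → min 1
8 11 10 → min 8
11 10 19 → min 10
10 19 9 → min 9
19 9 13 → min 9
9 13 16 → min 9
13 16 11 → min 11
16 11 8 → min 8
11 8 19 → min 8
8 19 14 → min 8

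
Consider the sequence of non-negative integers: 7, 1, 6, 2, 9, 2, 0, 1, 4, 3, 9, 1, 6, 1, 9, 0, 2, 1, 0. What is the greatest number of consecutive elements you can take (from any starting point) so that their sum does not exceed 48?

15

→ 7: sum 7, len 1
→ 1: sum 8, len 2
→ 6: sum 14, len 3
→ 2: sum 16, len 4
→ 9: sum 25, len 5
→ 2: sum 27, len 6
→ 0: sum 27, len 7
→ 1: sum 28, len 8
→ 4: sum 32, len 9
→ 3: sum 35, len 10
→ 9: sum 44, len 11
→ 1: sum 45, len 12
→ 6 (dropped 7): sum 44, len 12
→ 1: sum 45, len 13
→ 9 (dropped 1, 6): sum 47, len 12
→ 0: sum 47, len 13
→ 2 (dropped 2): sum 47, len 13
→ 1: sum 48, len 14
→ 0: sum 48, len 15
Longest length seen: 15.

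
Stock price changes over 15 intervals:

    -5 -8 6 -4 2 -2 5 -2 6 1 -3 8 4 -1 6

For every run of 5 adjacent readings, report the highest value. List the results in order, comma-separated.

6, 6, 6, 5, 6, 6, 6, 8, 8, 8, 8

Sliding a size-5 window across the 15 values:
(-5, -8, 6, -4, 2) → max 6
(-8, 6, -4, 2, -2) → max 6
(6, -4, 2, -2, 5) → max 6
(-4, 2, -2, 5, -2) → max 5
(2, -2, 5, -2, 6) → max 6
(-2, 5, -2, 6, 1) → max 6
(5, -2, 6, 1, -3) → max 6
(-2, 6, 1, -3, 8) → max 8
(6, 1, -3, 8, 4) → max 8
(1, -3, 8, 4, -1) → max 8
(-3, 8, 4, -1, 6) → max 8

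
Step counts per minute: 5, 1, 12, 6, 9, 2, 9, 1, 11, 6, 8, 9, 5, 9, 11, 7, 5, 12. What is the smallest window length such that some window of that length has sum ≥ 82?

10

add 5: running sum 5 < 82
add 1: running sum 6 < 82
add 12: running sum 18 < 82
add 6: running sum 24 < 82
add 9: running sum 33 < 82
add 2: running sum 35 < 82
add 9: running sum 44 < 82
add 1: running sum 45 < 82
add 11: running sum 56 < 82
add 6: running sum 62 < 82
add 8: running sum 70 < 82
add 9: running sum 79 < 82
add 5: shortest ending here [5, 1, 12, 6, 9, 2, 9, 1, 11, 6, 8, 9, 5] sum 84, len 13
add 9: shortest ending here [12, 6, 9, 2, 9, 1, 11, 6, 8, 9, 5, 9] sum 87, len 12
add 11: shortest ending here [6, 9, 2, 9, 1, 11, 6, 8, 9, 5, 9, 11] sum 86, len 12
add 7: shortest ending here [9, 2, 9, 1, 11, 6, 8, 9, 5, 9, 11, 7] sum 87, len 12
add 5: shortest ending here [2, 9, 1, 11, 6, 8, 9, 5, 9, 11, 7, 5] sum 83, len 12
add 12: shortest ending here [11, 6, 8, 9, 5, 9, 11, 7, 5, 12] sum 83, len 10
Shortest qualifying length: 10.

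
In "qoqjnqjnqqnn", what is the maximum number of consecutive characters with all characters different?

[q] len 1
[q, o] len 2
[o, q] len 2
[o, q, j] len 3
[o, q, j, n] len 4
[j, n, q] len 3
[n, q, j] len 3
[q, j, n] len 3
[j, n, q] len 3
[q] len 1
[q, n] len 2
[n] len 1
Longest all-distinct length: 4.

4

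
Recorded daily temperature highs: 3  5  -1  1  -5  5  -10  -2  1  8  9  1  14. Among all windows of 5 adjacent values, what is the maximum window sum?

(3, 5, -1, 1, -5) → sum 3
(5, -1, 1, -5, 5) → sum 5
(-1, 1, -5, 5, -10) → sum -10
(1, -5, 5, -10, -2) → sum -11
(-5, 5, -10, -2, 1) → sum -11
(5, -10, -2, 1, 8) → sum 2
(-10, -2, 1, 8, 9) → sum 6
(-2, 1, 8, 9, 1) → sum 17
(1, 8, 9, 1, 14) → sum 33
Maximum of these is 33.

33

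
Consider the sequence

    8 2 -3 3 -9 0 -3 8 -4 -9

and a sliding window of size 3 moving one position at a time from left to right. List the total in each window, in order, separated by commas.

Sliding a size-3 window across the 10 values:
(8, 2, -3) → sum 7
(2, -3, 3) → sum 2
(-3, 3, -9) → sum -9
(3, -9, 0) → sum -6
(-9, 0, -3) → sum -12
(0, -3, 8) → sum 5
(-3, 8, -4) → sum 1
(8, -4, -9) → sum -5

7, 2, -9, -6, -12, 5, 1, -5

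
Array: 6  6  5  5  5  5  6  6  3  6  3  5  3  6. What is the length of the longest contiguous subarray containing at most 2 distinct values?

[6] 1 distinct, len 1
[6, 6] 1 distinct, len 2
[6, 6, 5] 2 distinct, len 3
[6, 6, 5, 5] 2 distinct, len 4
[6, 6, 5, 5, 5] 2 distinct, len 5
[6, 6, 5, 5, 5, 5] 2 distinct, len 6
[6, 6, 5, 5, 5, 5, 6] 2 distinct, len 7
[6, 6, 5, 5, 5, 5, 6, 6] 2 distinct, len 8
[6, 6, 3] 2 distinct, len 3
[6, 6, 3, 6] 2 distinct, len 4
[6, 6, 3, 6, 3] 2 distinct, len 5
[3, 5] 2 distinct, len 2
[3, 5, 3] 2 distinct, len 3
[3, 6] 2 distinct, len 2
Longest length with ≤2 distinct: 8.

8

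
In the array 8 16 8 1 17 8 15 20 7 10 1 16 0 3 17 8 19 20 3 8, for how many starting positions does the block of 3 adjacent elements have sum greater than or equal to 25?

8 16 8 → sum 32  ≥ 25 ✓
16 8 1 → sum 25  ≥ 25 ✓
8 1 17 → sum 26  ≥ 25 ✓
1 17 8 → sum 26  ≥ 25 ✓
17 8 15 → sum 40  ≥ 25 ✓
8 15 20 → sum 43  ≥ 25 ✓
15 20 7 → sum 42  ≥ 25 ✓
20 7 10 → sum 37  ≥ 25 ✓
7 10 1 → sum 18
10 1 16 → sum 27  ≥ 25 ✓
1 16 0 → sum 17
16 0 3 → sum 19
0 3 17 → sum 20
3 17 8 → sum 28  ≥ 25 ✓
17 8 19 → sum 44  ≥ 25 ✓
8 19 20 → sum 47  ≥ 25 ✓
19 20 3 → sum 42  ≥ 25 ✓
20 3 8 → sum 31  ≥ 25 ✓
14 windows satisfy the condition.

14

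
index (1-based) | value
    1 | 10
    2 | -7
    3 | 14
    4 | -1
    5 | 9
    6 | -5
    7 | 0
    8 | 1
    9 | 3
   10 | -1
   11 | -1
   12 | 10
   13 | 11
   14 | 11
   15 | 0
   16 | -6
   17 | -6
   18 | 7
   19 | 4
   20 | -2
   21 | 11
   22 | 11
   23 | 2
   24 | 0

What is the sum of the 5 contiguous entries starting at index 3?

Elements at indices 3..7: 14, -1, 9, -5, 0
sum(14, -1, 9, -5, 0) = 17

17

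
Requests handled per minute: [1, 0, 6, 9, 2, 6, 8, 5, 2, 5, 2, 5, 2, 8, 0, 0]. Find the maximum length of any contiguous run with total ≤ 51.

12

→ 1: sum 1, len 1
→ 0: sum 1, len 2
→ 6: sum 7, len 3
→ 9: sum 16, len 4
→ 2: sum 18, len 5
→ 6: sum 24, len 6
→ 8: sum 32, len 7
→ 5: sum 37, len 8
→ 2: sum 39, len 9
→ 5: sum 44, len 10
→ 2: sum 46, len 11
→ 5: sum 51, len 12
→ 2 (dropped 1, 0, 6): sum 46, len 10
→ 8 (dropped 9): sum 45, len 10
→ 0: sum 45, len 11
→ 0: sum 45, len 12
Longest length seen: 12.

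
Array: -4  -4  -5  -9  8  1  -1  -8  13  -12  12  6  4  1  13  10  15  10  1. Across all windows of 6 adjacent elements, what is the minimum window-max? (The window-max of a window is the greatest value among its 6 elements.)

-4 -4 -5 -9 8 1 → max 8
-4 -5 -9 8 1 -1 → max 8
-5 -9 8 1 -1 -8 → max 8
-9 8 1 -1 -8 13 → max 13
8 1 -1 -8 13 -12 → max 13
1 -1 -8 13 -12 12 → max 13
-1 -8 13 -12 12 6 → max 13
-8 13 -12 12 6 4 → max 13
13 -12 12 6 4 1 → max 13
-12 12 6 4 1 13 → max 13
12 6 4 1 13 10 → max 13
6 4 1 13 10 15 → max 15
4 1 13 10 15 10 → max 15
1 13 10 15 10 1 → max 15
Minimum of these is 8.

8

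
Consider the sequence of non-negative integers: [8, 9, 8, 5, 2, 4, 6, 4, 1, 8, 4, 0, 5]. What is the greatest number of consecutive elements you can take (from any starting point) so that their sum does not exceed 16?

4

Extend to the right; shrink from the left whenever the sum exceeds 16:
[8] sum 8 len 1
[9] sum 9 len 1
[8] sum 8 len 1
[8, 5] sum 13 len 2
[8, 5, 2] sum 15 len 3
[5, 2, 4] sum 11 len 3
[2, 4, 6] sum 12 len 3
[2, 4, 6, 4] sum 16 len 4
[4, 6, 4, 1] sum 15 len 4
[4, 1, 8] sum 13 len 3
[1, 8, 4] sum 13 len 3
[1, 8, 4, 0] sum 13 len 4
[4, 0, 5] sum 9 len 3
Longest length seen: 4.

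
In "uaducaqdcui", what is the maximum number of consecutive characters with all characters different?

6

[u] len 1
[u, a] len 2
[u, a, d] len 3
[a, d, u] len 3
[a, d, u, c] len 4
[d, u, c, a] len 4
[d, u, c, a, q] len 5
[u, c, a, q, d] len 5
[a, q, d, c] len 4
[a, q, d, c, u] len 5
[a, q, d, c, u, i] len 6
Longest all-distinct length: 6.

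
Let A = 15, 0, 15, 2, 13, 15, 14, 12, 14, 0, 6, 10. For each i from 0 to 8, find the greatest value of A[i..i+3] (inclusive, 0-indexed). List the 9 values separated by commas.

15, 15, 15, 15, 15, 15, 14, 14, 14

15 0 15 2 → max 15
0 15 2 13 → max 15
15 2 13 15 → max 15
2 13 15 14 → max 15
13 15 14 12 → max 15
15 14 12 14 → max 15
14 12 14 0 → max 14
12 14 0 6 → max 14
14 0 6 10 → max 14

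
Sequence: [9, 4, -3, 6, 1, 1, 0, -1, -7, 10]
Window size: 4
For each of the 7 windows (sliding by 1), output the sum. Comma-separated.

Sliding a size-4 window across the 10 values:
9 4 -3 6 → sum 16
4 -3 6 1 → sum 8
-3 6 1 1 → sum 5
6 1 1 0 → sum 8
1 1 0 -1 → sum 1
1 0 -1 -7 → sum -7
0 -1 -7 10 → sum 2

16, 8, 5, 8, 1, -7, 2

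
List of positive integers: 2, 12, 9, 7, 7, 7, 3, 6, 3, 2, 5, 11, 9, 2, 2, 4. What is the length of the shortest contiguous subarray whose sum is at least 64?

Extend right; whenever the sum reaches 64, record the length and shrink from the left:
add 2: running sum 2 < 64
add 12: running sum 14 < 64
add 9: running sum 23 < 64
add 7: running sum 30 < 64
add 7: running sum 37 < 64
add 7: running sum 44 < 64
add 3: running sum 47 < 64
add 6: running sum 53 < 64
add 3: running sum 56 < 64
add 2: running sum 58 < 64
add 5: running sum 63 < 64
add 11: shortest ending here [12, 9, 7, 7, 7, 3, 6, 3, 2, 5, 11] sum 72, len 11
add 9: shortest ending here [9, 7, 7, 7, 3, 6, 3, 2, 5, 11, 9] sum 69, len 11
add 2: shortest ending here [9, 7, 7, 7, 3, 6, 3, 2, 5, 11, 9, 2] sum 71, len 12
add 2: shortest ending here [7, 7, 7, 3, 6, 3, 2, 5, 11, 9, 2, 2] sum 64, len 12
add 4: shortest ending here [7, 7, 7, 3, 6, 3, 2, 5, 11, 9, 2, 2, 4] sum 68, len 13
Shortest qualifying length: 11.

11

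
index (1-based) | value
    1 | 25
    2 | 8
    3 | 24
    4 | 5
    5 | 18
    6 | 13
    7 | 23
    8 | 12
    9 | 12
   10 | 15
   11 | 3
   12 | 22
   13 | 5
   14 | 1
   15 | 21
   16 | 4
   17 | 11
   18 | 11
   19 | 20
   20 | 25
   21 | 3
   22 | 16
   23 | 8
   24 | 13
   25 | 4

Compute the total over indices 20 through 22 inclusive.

44

Elements at indices 20..22: 25, 3, 16
sum(25, 3, 16) = 44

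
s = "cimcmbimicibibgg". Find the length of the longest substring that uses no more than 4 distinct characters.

Extend right; when distinct count exceeds 4, shrink from the left:
[c] 1 distinct, len 1
[c, i] 2 distinct, len 2
[c, i, m] 3 distinct, len 3
[c, i, m, c] 3 distinct, len 4
[c, i, m, c, m] 3 distinct, len 5
[c, i, m, c, m, b] 4 distinct, len 6
[c, i, m, c, m, b, i] 4 distinct, len 7
[c, i, m, c, m, b, i, m] 4 distinct, len 8
[c, i, m, c, m, b, i, m, i] 4 distinct, len 9
[c, i, m, c, m, b, i, m, i, c] 4 distinct, len 10
[c, i, m, c, m, b, i, m, i, c, i] 4 distinct, len 11
[c, i, m, c, m, b, i, m, i, c, i, b] 4 distinct, len 12
[c, i, m, c, m, b, i, m, i, c, i, b, i] 4 distinct, len 13
[c, i, m, c, m, b, i, m, i, c, i, b, i, b] 4 distinct, len 14
[i, c, i, b, i, b, g] 4 distinct, len 7
[i, c, i, b, i, b, g, g] 4 distinct, len 8
Longest length with ≤4 distinct: 14.

14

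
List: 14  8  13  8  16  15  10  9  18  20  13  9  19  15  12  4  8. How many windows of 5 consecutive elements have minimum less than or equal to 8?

14 8 13 8 16 → min 8  ≤ 8 ✓
8 13 8 16 15 → min 8  ≤ 8 ✓
13 8 16 15 10 → min 8  ≤ 8 ✓
8 16 15 10 9 → min 8  ≤ 8 ✓
16 15 10 9 18 → min 9
15 10 9 18 20 → min 9
10 9 18 20 13 → min 9
9 18 20 13 9 → min 9
18 20 13 9 19 → min 9
20 13 9 19 15 → min 9
13 9 19 15 12 → min 9
9 19 15 12 4 → min 4  ≤ 8 ✓
19 15 12 4 8 → min 4  ≤ 8 ✓
6 windows satisfy the condition.

6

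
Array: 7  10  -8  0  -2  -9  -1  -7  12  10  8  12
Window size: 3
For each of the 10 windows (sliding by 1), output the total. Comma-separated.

(7, 10, -8) → sum 9
(10, -8, 0) → sum 2
(-8, 0, -2) → sum -10
(0, -2, -9) → sum -11
(-2, -9, -1) → sum -12
(-9, -1, -7) → sum -17
(-1, -7, 12) → sum 4
(-7, 12, 10) → sum 15
(12, 10, 8) → sum 30
(10, 8, 12) → sum 30

9, 2, -10, -11, -12, -17, 4, 15, 30, 30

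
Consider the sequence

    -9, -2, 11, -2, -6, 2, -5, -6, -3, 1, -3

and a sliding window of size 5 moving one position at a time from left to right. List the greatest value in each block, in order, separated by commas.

[-9, -2, 11, -2, -6] → max 11
[-2, 11, -2, -6, 2] → max 11
[11, -2, -6, 2, -5] → max 11
[-2, -6, 2, -5, -6] → max 2
[-6, 2, -5, -6, -3] → max 2
[2, -5, -6, -3, 1] → max 2
[-5, -6, -3, 1, -3] → max 1

11, 11, 11, 2, 2, 2, 1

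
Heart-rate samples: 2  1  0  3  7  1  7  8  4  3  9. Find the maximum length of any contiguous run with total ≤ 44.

[2] sum 2 len 1
[2, 1] sum 3 len 2
[2, 1, 0] sum 3 len 3
[2, 1, 0, 3] sum 6 len 4
[2, 1, 0, 3, 7] sum 13 len 5
[2, 1, 0, 3, 7, 1] sum 14 len 6
[2, 1, 0, 3, 7, 1, 7] sum 21 len 7
[2, 1, 0, 3, 7, 1, 7, 8] sum 29 len 8
[2, 1, 0, 3, 7, 1, 7, 8, 4] sum 33 len 9
[2, 1, 0, 3, 7, 1, 7, 8, 4, 3] sum 36 len 10
[1, 0, 3, 7, 1, 7, 8, 4, 3, 9] sum 43 len 10
Longest length seen: 10.

10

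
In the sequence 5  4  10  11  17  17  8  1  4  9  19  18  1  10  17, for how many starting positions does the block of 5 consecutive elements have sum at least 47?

(5, 4, 10, 11, 17) → sum 47  ≥ 47 ✓
(4, 10, 11, 17, 17) → sum 59  ≥ 47 ✓
(10, 11, 17, 17, 8) → sum 63  ≥ 47 ✓
(11, 17, 17, 8, 1) → sum 54  ≥ 47 ✓
(17, 17, 8, 1, 4) → sum 47  ≥ 47 ✓
(17, 8, 1, 4, 9) → sum 39
(8, 1, 4, 9, 19) → sum 41
(1, 4, 9, 19, 18) → sum 51  ≥ 47 ✓
(4, 9, 19, 18, 1) → sum 51  ≥ 47 ✓
(9, 19, 18, 1, 10) → sum 57  ≥ 47 ✓
(19, 18, 1, 10, 17) → sum 65  ≥ 47 ✓
9 windows satisfy the condition.

9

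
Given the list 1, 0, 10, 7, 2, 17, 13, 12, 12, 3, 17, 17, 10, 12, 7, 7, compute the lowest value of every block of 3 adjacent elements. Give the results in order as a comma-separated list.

1 0 10 → min 0
0 10 7 → min 0
10 7 2 → min 2
7 2 17 → min 2
2 17 13 → min 2
17 13 12 → min 12
13 12 12 → min 12
12 12 3 → min 3
12 3 17 → min 3
3 17 17 → min 3
17 17 10 → min 10
17 10 12 → min 10
10 12 7 → min 7
12 7 7 → min 7

0, 0, 2, 2, 2, 12, 12, 3, 3, 3, 10, 10, 7, 7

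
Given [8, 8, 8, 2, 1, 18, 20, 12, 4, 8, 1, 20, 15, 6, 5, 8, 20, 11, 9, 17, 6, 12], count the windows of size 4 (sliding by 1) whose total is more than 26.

8 8 8 2 → sum 26
8 8 2 1 → sum 19
8 2 1 18 → sum 29  > 26 ✓
2 1 18 20 → sum 41  > 26 ✓
1 18 20 12 → sum 51  > 26 ✓
18 20 12 4 → sum 54  > 26 ✓
20 12 4 8 → sum 44  > 26 ✓
12 4 8 1 → sum 25
4 8 1 20 → sum 33  > 26 ✓
8 1 20 15 → sum 44  > 26 ✓
1 20 15 6 → sum 42  > 26 ✓
20 15 6 5 → sum 46  > 26 ✓
15 6 5 8 → sum 34  > 26 ✓
6 5 8 20 → sum 39  > 26 ✓
5 8 20 11 → sum 44  > 26 ✓
8 20 11 9 → sum 48  > 26 ✓
20 11 9 17 → sum 57  > 26 ✓
11 9 17 6 → sum 43  > 26 ✓
9 17 6 12 → sum 44  > 26 ✓
16 windows satisfy the condition.

16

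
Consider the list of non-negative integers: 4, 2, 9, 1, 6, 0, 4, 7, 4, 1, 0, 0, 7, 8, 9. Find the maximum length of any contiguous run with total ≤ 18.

7

[4] sum 4 len 1
[4, 2] sum 6 len 2
[4, 2, 9] sum 15 len 3
[4, 2, 9, 1] sum 16 len 4
[2, 9, 1, 6] sum 18 len 4
[2, 9, 1, 6, 0] sum 18 len 5
[1, 6, 0, 4] sum 11 len 4
[1, 6, 0, 4, 7] sum 18 len 5
[0, 4, 7, 4] sum 15 len 4
[0, 4, 7, 4, 1] sum 16 len 5
[0, 4, 7, 4, 1, 0] sum 16 len 6
[0, 4, 7, 4, 1, 0, 0] sum 16 len 7
[4, 1, 0, 0, 7] sum 12 len 5
[1, 0, 0, 7, 8] sum 16 len 5
[8, 9] sum 17 len 2
Longest length seen: 7.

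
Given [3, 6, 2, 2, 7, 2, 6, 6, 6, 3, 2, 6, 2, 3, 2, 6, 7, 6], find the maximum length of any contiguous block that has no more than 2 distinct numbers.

[3] 1 distinct, len 1
[3, 6] 2 distinct, len 2
[6, 2] 2 distinct, len 2
[6, 2, 2] 2 distinct, len 3
[2, 2, 7] 2 distinct, len 3
[2, 2, 7, 2] 2 distinct, len 4
[2, 6] 2 distinct, len 2
[2, 6, 6] 2 distinct, len 3
[2, 6, 6, 6] 2 distinct, len 4
[6, 6, 6, 3] 2 distinct, len 4
[3, 2] 2 distinct, len 2
[2, 6] 2 distinct, len 2
[2, 6, 2] 2 distinct, len 3
[2, 3] 2 distinct, len 2
[2, 3, 2] 2 distinct, len 3
[2, 6] 2 distinct, len 2
[6, 7] 2 distinct, len 2
[6, 7, 6] 2 distinct, len 3
Longest length with ≤2 distinct: 4.

4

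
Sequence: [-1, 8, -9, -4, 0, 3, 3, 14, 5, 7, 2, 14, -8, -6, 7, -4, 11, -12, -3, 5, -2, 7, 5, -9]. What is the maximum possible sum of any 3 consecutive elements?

26

Window sums for each of the 22 positions:
[-1, 8, -9] → sum -2
[8, -9, -4] → sum -5
[-9, -4, 0] → sum -13
[-4, 0, 3] → sum -1
[0, 3, 3] → sum 6
[3, 3, 14] → sum 20
[3, 14, 5] → sum 22
[14, 5, 7] → sum 26
[5, 7, 2] → sum 14
[7, 2, 14] → sum 23
[2, 14, -8] → sum 8
[14, -8, -6] → sum 0
[-8, -6, 7] → sum -7
[-6, 7, -4] → sum -3
[7, -4, 11] → sum 14
[-4, 11, -12] → sum -5
[11, -12, -3] → sum -4
[-12, -3, 5] → sum -10
[-3, 5, -2] → sum 0
[5, -2, 7] → sum 10
[-2, 7, 5] → sum 10
[7, 5, -9] → sum 3
Maximum of these is 26.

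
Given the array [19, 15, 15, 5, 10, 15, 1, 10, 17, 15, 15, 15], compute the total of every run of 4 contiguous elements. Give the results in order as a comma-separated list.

54, 45, 45, 31, 36, 43, 43, 57, 62

19 15 15 5 → sum 54
15 15 5 10 → sum 45
15 5 10 15 → sum 45
5 10 15 1 → sum 31
10 15 1 10 → sum 36
15 1 10 17 → sum 43
1 10 17 15 → sum 43
10 17 15 15 → sum 57
17 15 15 15 → sum 62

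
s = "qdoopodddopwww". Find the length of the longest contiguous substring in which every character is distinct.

4

[q] len 1
[q, d] len 2
[q, d, o] len 3
[o] len 1
[o, p] len 2
[p, o] len 2
[p, o, d] len 3
[d] len 1
[d] len 1
[d, o] len 2
[d, o, p] len 3
[d, o, p, w] len 4
[w] len 1
[w] len 1
Longest all-distinct length: 4.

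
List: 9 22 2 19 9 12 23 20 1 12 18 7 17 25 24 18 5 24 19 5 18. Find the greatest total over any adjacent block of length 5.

[9, 22, 2, 19, 9] → sum 61
[22, 2, 19, 9, 12] → sum 64
[2, 19, 9, 12, 23] → sum 65
[19, 9, 12, 23, 20] → sum 83
[9, 12, 23, 20, 1] → sum 65
[12, 23, 20, 1, 12] → sum 68
[23, 20, 1, 12, 18] → sum 74
[20, 1, 12, 18, 7] → sum 58
[1, 12, 18, 7, 17] → sum 55
[12, 18, 7, 17, 25] → sum 79
[18, 7, 17, 25, 24] → sum 91
[7, 17, 25, 24, 18] → sum 91
[17, 25, 24, 18, 5] → sum 89
[25, 24, 18, 5, 24] → sum 96
[24, 18, 5, 24, 19] → sum 90
[18, 5, 24, 19, 5] → sum 71
[5, 24, 19, 5, 18] → sum 71
Greatest of these is 96.

96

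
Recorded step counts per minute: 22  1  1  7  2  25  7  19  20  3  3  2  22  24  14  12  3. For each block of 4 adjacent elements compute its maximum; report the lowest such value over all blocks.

7

22 1 1 7 → max 22
1 1 7 2 → max 7
1 7 2 25 → max 25
7 2 25 7 → max 25
2 25 7 19 → max 25
25 7 19 20 → max 25
7 19 20 3 → max 20
19 20 3 3 → max 20
20 3 3 2 → max 20
3 3 2 22 → max 22
3 2 22 24 → max 24
2 22 24 14 → max 24
22 24 14 12 → max 24
24 14 12 3 → max 24
Lowest of these is 7.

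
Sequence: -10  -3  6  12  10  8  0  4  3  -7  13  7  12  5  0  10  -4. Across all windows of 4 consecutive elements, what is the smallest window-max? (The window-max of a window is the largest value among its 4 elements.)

4

Window maxs for each of the 14 positions:
-10 -3 6 12 → max 12
-3 6 12 10 → max 12
6 12 10 8 → max 12
12 10 8 0 → max 12
10 8 0 4 → max 10
8 0 4 3 → max 8
0 4 3 -7 → max 4
4 3 -7 13 → max 13
3 -7 13 7 → max 13
-7 13 7 12 → max 13
13 7 12 5 → max 13
7 12 5 0 → max 12
12 5 0 10 → max 12
5 0 10 -4 → max 10
Smallest of these is 4.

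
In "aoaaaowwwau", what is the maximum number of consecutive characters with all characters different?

3

add a: [a] len 1
add o: [a, o] len 2
add a (repeat a, move left end past it): [o, a] len 2
add a (repeat a, move left end past it): [a] len 1
add a (repeat a, move left end past it): [a] len 1
add o: [a, o] len 2
add w: [a, o, w] len 3
add w (repeat w, move left end past it): [w] len 1
add w (repeat w, move left end past it): [w] len 1
add a: [w, a] len 2
add u: [w, a, u] len 3
Longest all-distinct length: 3.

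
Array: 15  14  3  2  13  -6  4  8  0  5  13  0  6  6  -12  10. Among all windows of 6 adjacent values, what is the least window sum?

[15, 14, 3, 2, 13, -6] → sum 41
[14, 3, 2, 13, -6, 4] → sum 30
[3, 2, 13, -6, 4, 8] → sum 24
[2, 13, -6, 4, 8, 0] → sum 21
[13, -6, 4, 8, 0, 5] → sum 24
[-6, 4, 8, 0, 5, 13] → sum 24
[4, 8, 0, 5, 13, 0] → sum 30
[8, 0, 5, 13, 0, 6] → sum 32
[0, 5, 13, 0, 6, 6] → sum 30
[5, 13, 0, 6, 6, -12] → sum 18
[13, 0, 6, 6, -12, 10] → sum 23
Least of these is 18.

18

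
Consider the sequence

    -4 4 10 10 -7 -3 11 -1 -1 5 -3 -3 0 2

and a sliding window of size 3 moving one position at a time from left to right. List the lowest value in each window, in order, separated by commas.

[-4, 4, 10] → min -4
[4, 10, 10] → min 4
[10, 10, -7] → min -7
[10, -7, -3] → min -7
[-7, -3, 11] → min -7
[-3, 11, -1] → min -3
[11, -1, -1] → min -1
[-1, -1, 5] → min -1
[-1, 5, -3] → min -3
[5, -3, -3] → min -3
[-3, -3, 0] → min -3
[-3, 0, 2] → min -3

-4, 4, -7, -7, -7, -3, -1, -1, -3, -3, -3, -3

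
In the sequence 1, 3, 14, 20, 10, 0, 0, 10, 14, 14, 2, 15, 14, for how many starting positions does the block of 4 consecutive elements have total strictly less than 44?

6

1 3 14 20 → sum 38  < 44 ✓
3 14 20 10 → sum 47
14 20 10 0 → sum 44
20 10 0 0 → sum 30  < 44 ✓
10 0 0 10 → sum 20  < 44 ✓
0 0 10 14 → sum 24  < 44 ✓
0 10 14 14 → sum 38  < 44 ✓
10 14 14 2 → sum 40  < 44 ✓
14 14 2 15 → sum 45
14 2 15 14 → sum 45
6 windows satisfy the condition.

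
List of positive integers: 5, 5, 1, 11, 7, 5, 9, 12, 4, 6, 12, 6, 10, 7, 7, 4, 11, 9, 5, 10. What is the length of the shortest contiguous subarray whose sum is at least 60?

Extend right; whenever the sum reaches 60, record the length and shrink from the left:
add 5: running sum 5 < 60
add 5: running sum 10 < 60
add 1: running sum 11 < 60
add 11: running sum 22 < 60
add 7: running sum 29 < 60
add 5: running sum 34 < 60
add 9: running sum 43 < 60
add 12: running sum 55 < 60
add 4: running sum 59 < 60
end 9: [5, 1, 11, 7, 5, 9, 12, 4, 6] sum 60, len 9
end 10: [11, 7, 5, 9, 12, 4, 6, 12] sum 66, len 8
end 11: [7, 5, 9, 12, 4, 6, 12, 6] sum 61, len 8
end 12: [5, 9, 12, 4, 6, 12, 6, 10] sum 64, len 8
end 13: [9, 12, 4, 6, 12, 6, 10, 7] sum 66, len 8
end 14: [12, 4, 6, 12, 6, 10, 7, 7] sum 64, len 8
end 15: [12, 4, 6, 12, 6, 10, 7, 7, 4] sum 68, len 9
end 16: [6, 12, 6, 10, 7, 7, 4, 11] sum 63, len 8
end 17: [12, 6, 10, 7, 7, 4, 11, 9] sum 66, len 8
end 18: [12, 6, 10, 7, 7, 4, 11, 9, 5] sum 71, len 9
end 19: [10, 7, 7, 4, 11, 9, 5, 10] sum 63, len 8
Shortest qualifying length: 8.

8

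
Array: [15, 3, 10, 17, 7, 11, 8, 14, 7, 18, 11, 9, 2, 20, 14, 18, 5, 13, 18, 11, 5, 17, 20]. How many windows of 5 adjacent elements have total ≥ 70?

2

15 3 10 17 7 → sum 52
3 10 17 7 11 → sum 48
10 17 7 11 8 → sum 53
17 7 11 8 14 → sum 57
7 11 8 14 7 → sum 47
11 8 14 7 18 → sum 58
8 14 7 18 11 → sum 58
14 7 18 11 9 → sum 59
7 18 11 9 2 → sum 47
18 11 9 2 20 → sum 60
11 9 2 20 14 → sum 56
9 2 20 14 18 → sum 63
2 20 14 18 5 → sum 59
20 14 18 5 13 → sum 70  ≥ 70 ✓
14 18 5 13 18 → sum 68
18 5 13 18 11 → sum 65
5 13 18 11 5 → sum 52
13 18 11 5 17 → sum 64
18 11 5 17 20 → sum 71  ≥ 70 ✓
2 windows satisfy the condition.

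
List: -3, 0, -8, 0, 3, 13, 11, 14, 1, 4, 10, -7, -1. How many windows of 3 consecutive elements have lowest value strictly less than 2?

-3 0 -8 → min -8  < 2 ✓
0 -8 0 → min -8  < 2 ✓
-8 0 3 → min -8  < 2 ✓
0 3 13 → min 0  < 2 ✓
3 13 11 → min 3
13 11 14 → min 11
11 14 1 → min 1  < 2 ✓
14 1 4 → min 1  < 2 ✓
1 4 10 → min 1  < 2 ✓
4 10 -7 → min -7  < 2 ✓
10 -7 -1 → min -7  < 2 ✓
9 windows satisfy the condition.

9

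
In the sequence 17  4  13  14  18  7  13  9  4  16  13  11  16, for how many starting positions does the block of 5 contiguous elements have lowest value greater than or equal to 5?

2

[17, 4, 13, 14, 18] → min 4
[4, 13, 14, 18, 7] → min 4
[13, 14, 18, 7, 13] → min 7  ≥ 5 ✓
[14, 18, 7, 13, 9] → min 7  ≥ 5 ✓
[18, 7, 13, 9, 4] → min 4
[7, 13, 9, 4, 16] → min 4
[13, 9, 4, 16, 13] → min 4
[9, 4, 16, 13, 11] → min 4
[4, 16, 13, 11, 16] → min 4
2 windows satisfy the condition.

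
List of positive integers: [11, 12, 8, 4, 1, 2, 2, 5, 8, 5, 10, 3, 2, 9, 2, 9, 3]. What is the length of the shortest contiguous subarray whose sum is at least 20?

Extend right; whenever the sum reaches 20, record the length and shrink from the left:
add 11: running sum 11 < 20
add 12: shortest ending here [11, 12] sum 23, len 2
add 8: shortest ending here [12, 8] sum 20, len 2
add 4: shortest ending here [12, 8, 4] sum 24, len 3
add 1: shortest ending here [12, 8, 4, 1] sum 25, len 4
add 2: shortest ending here [12, 8, 4, 1, 2] sum 27, len 5
add 2: shortest ending here [12, 8, 4, 1, 2, 2] sum 29, len 6
add 5: shortest ending here [8, 4, 1, 2, 2, 5] sum 22, len 6
add 8: shortest ending here [4, 1, 2, 2, 5, 8] sum 22, len 6
add 5: shortest ending here [2, 5, 8, 5] sum 20, len 4
add 10: shortest ending here [8, 5, 10] sum 23, len 3
add 3: shortest ending here [8, 5, 10, 3] sum 26, len 4
add 2: shortest ending here [5, 10, 3, 2] sum 20, len 4
add 9: shortest ending here [10, 3, 2, 9] sum 24, len 4
add 2: shortest ending here [10, 3, 2, 9, 2] sum 26, len 5
add 9: shortest ending here [9, 2, 9] sum 20, len 3
add 3: shortest ending here [9, 2, 9, 3] sum 23, len 4
Shortest qualifying length: 2.

2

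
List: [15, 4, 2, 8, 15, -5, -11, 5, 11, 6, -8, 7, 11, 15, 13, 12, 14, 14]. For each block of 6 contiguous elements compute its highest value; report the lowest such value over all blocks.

15 4 2 8 15 -5 → max 15
4 2 8 15 -5 -11 → max 15
2 8 15 -5 -11 5 → max 15
8 15 -5 -11 5 11 → max 15
15 -5 -11 5 11 6 → max 15
-5 -11 5 11 6 -8 → max 11
-11 5 11 6 -8 7 → max 11
5 11 6 -8 7 11 → max 11
11 6 -8 7 11 15 → max 15
6 -8 7 11 15 13 → max 15
-8 7 11 15 13 12 → max 15
7 11 15 13 12 14 → max 15
11 15 13 12 14 14 → max 15
Lowest of these is 11.

11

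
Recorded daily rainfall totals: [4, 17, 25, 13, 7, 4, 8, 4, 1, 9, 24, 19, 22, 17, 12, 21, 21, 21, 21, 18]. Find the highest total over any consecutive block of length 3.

[4, 17, 25] → sum 46
[17, 25, 13] → sum 55
[25, 13, 7] → sum 45
[13, 7, 4] → sum 24
[7, 4, 8] → sum 19
[4, 8, 4] → sum 16
[8, 4, 1] → sum 13
[4, 1, 9] → sum 14
[1, 9, 24] → sum 34
[9, 24, 19] → sum 52
[24, 19, 22] → sum 65
[19, 22, 17] → sum 58
[22, 17, 12] → sum 51
[17, 12, 21] → sum 50
[12, 21, 21] → sum 54
[21, 21, 21] → sum 63
[21, 21, 21] → sum 63
[21, 21, 18] → sum 60
Highest of these is 65.

65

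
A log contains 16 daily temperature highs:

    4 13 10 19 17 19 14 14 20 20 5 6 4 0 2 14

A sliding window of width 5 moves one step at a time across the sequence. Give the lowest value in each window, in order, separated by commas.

4 13 10 19 17 → min 4
13 10 19 17 19 → min 10
10 19 17 19 14 → min 10
19 17 19 14 14 → min 14
17 19 14 14 20 → min 14
19 14 14 20 20 → min 14
14 14 20 20 5 → min 5
14 20 20 5 6 → min 5
20 20 5 6 4 → min 4
20 5 6 4 0 → min 0
5 6 4 0 2 → min 0
6 4 0 2 14 → min 0

4, 10, 10, 14, 14, 14, 5, 5, 4, 0, 0, 0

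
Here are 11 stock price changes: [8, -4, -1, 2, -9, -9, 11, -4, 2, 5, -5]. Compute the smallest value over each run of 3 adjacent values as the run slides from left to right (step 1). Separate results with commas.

-4, -4, -9, -9, -9, -9, -4, -4, -5

Sliding a size-3 window across the 11 values:
[8, -4, -1] → min -4
[-4, -1, 2] → min -4
[-1, 2, -9] → min -9
[2, -9, -9] → min -9
[-9, -9, 11] → min -9
[-9, 11, -4] → min -9
[11, -4, 2] → min -4
[-4, 2, 5] → min -4
[2, 5, -5] → min -5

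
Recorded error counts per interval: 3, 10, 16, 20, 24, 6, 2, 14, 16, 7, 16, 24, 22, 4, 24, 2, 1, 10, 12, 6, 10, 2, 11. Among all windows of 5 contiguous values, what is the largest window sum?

90

Each size-5 window and its sum:
3 10 16 20 24 → sum 73
10 16 20 24 6 → sum 76
16 20 24 6 2 → sum 68
20 24 6 2 14 → sum 66
24 6 2 14 16 → sum 62
6 2 14 16 7 → sum 45
2 14 16 7 16 → sum 55
14 16 7 16 24 → sum 77
16 7 16 24 22 → sum 85
7 16 24 22 4 → sum 73
16 24 22 4 24 → sum 90
24 22 4 24 2 → sum 76
22 4 24 2 1 → sum 53
4 24 2 1 10 → sum 41
24 2 1 10 12 → sum 49
2 1 10 12 6 → sum 31
1 10 12 6 10 → sum 39
10 12 6 10 2 → sum 40
12 6 10 2 11 → sum 41
Largest of these is 90.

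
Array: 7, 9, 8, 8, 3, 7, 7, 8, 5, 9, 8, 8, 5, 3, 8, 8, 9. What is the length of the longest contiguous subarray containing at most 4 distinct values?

add 7: window [7] (1 distinct), len 1
add 9: window [7, 9] (2 distinct), len 2
add 8: window [7, 9, 8] (3 distinct), len 3
add 8: window [7, 9, 8, 8] (3 distinct), len 4
add 3: window [7, 9, 8, 8, 3] (4 distinct), len 5
add 7: window [7, 9, 8, 8, 3, 7] (4 distinct), len 6
add 7: window [7, 9, 8, 8, 3, 7, 7] (4 distinct), len 7
add 8: window [7, 9, 8, 8, 3, 7, 7, 8] (4 distinct), len 8
add 5: window [8, 8, 3, 7, 7, 8, 5] (4 distinct), len 7
add 9: window [7, 7, 8, 5, 9] (4 distinct), len 5
add 8: window [7, 7, 8, 5, 9, 8] (4 distinct), len 6
add 8: window [7, 7, 8, 5, 9, 8, 8] (4 distinct), len 7
add 5: window [7, 7, 8, 5, 9, 8, 8, 5] (4 distinct), len 8
add 3: window [8, 5, 9, 8, 8, 5, 3] (4 distinct), len 7
add 8: window [8, 5, 9, 8, 8, 5, 3, 8] (4 distinct), len 8
add 8: window [8, 5, 9, 8, 8, 5, 3, 8, 8] (4 distinct), len 9
add 9: window [8, 5, 9, 8, 8, 5, 3, 8, 8, 9] (4 distinct), len 10
Longest length with ≤4 distinct: 10.

10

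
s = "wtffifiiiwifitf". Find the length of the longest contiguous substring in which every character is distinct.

[w] len 1
[w, t] len 2
[w, t, f] len 3
[f] len 1
[f, i] len 2
[i, f] len 2
[f, i] len 2
[i] len 1
[i] len 1
[i, w] len 2
[w, i] len 2
[w, i, f] len 3
[f, i] len 2
[f, i, t] len 3
[i, t, f] len 3
Longest all-distinct length: 3.

3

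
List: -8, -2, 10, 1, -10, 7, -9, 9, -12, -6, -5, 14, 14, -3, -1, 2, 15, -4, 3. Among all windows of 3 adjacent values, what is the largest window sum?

Window sums for each of the 17 positions:
(-8, -2, 10) → sum 0
(-2, 10, 1) → sum 9
(10, 1, -10) → sum 1
(1, -10, 7) → sum -2
(-10, 7, -9) → sum -12
(7, -9, 9) → sum 7
(-9, 9, -12) → sum -12
(9, -12, -6) → sum -9
(-12, -6, -5) → sum -23
(-6, -5, 14) → sum 3
(-5, 14, 14) → sum 23
(14, 14, -3) → sum 25
(14, -3, -1) → sum 10
(-3, -1, 2) → sum -2
(-1, 2, 15) → sum 16
(2, 15, -4) → sum 13
(15, -4, 3) → sum 14
Largest of these is 25.

25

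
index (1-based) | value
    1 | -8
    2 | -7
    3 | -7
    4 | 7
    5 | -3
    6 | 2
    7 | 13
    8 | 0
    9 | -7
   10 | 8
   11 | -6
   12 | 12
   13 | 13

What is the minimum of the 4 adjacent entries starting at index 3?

-7

Elements at indices 3..6: -7, 7, -3, 2
min(-7, 7, -3, 2) = -7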